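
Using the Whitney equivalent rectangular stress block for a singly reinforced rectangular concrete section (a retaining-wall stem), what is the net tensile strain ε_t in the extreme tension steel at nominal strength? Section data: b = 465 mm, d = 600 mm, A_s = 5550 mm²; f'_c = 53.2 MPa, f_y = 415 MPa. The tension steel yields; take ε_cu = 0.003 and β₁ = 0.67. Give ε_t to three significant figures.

ε_t ≈ 0.00801

a = A_s f_y/(0.85 f'_c b) = 109.54 mm.
β₁ = 0.67, so c = a/β₁ = 109.54/0.67 = 163.49 mm.
From the linear strain diagram with ε_cu = 0.003: ε_t = 0.003 (d − c)/c = 0.003 × (600 − 163.49)/163.49 = 0.00801.
Since ε_t ≥ 0.005, the section is tension-controlled.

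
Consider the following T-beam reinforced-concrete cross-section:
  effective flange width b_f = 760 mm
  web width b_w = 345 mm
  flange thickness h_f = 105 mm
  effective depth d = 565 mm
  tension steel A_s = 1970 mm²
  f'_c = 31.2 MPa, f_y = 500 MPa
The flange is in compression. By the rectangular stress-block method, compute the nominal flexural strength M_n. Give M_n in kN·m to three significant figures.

M_n ≈ 532 kN·m

Tension: T = A_s f_y = 1970 × 500 = 985000 N.
Try a within the flange: a = T/(0.85 f'_c b_f) = 985000/(0.85 × 31.2 × 760) = 48.87 mm.
Since a = 48.87 ≤ h_f = 105 mm, the stress block lies entirely in the flange; analyse as a rectangular beam of width b_f.
M_n = T(d − a/2) = 985000 × (565 − 24.435) = 532.46 × 10⁶ N·mm.
M_n = 532.46 kN·m.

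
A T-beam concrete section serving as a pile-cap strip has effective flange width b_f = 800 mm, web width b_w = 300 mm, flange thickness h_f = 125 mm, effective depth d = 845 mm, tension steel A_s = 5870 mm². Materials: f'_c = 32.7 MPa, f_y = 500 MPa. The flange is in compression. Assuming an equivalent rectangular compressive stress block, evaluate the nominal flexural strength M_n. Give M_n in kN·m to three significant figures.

M_n ≈ 2290 kN·m

Tension: T = A_s f_y = 5870 × 500 = 2935000 N.
Try a within the flange: a = T/(0.85 f'_c b_f) = 2935000/(0.85 × 32.7 × 800) = 131.99 mm.
a = 131.99 > h_f = 125 mm: the block extends into the web. Split into flange-overhang and web parts.
C_f = 0.85 f'_c (b_f − b_w) h_f = 0.85 × 32.7 × (800 − 300) × 125 = 1737188 N.
Remaining web compression depth: a_w = (T − C_f)/(0.85 f'_c b_w) = (2935000 − 1737188)/(0.85 × 32.7 × 300) = 143.65 mm.
M_n = C_f(d − h_f/2) + (T − C_f)(d − a_w/2) = 1737188 × (845 − 62.5) + 1197812 × (845 − 71.825) = 1359.35 + 926.12 = 2285.47 × 10⁶ N·mm.
M_n = 2285.47 kN·m.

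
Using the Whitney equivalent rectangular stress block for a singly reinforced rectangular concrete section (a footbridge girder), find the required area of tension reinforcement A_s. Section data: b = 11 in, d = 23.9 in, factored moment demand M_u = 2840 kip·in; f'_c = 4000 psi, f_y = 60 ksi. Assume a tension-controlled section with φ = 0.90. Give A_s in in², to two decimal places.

M_n = M_u/φ = 2840/0.90 = 3155.56 kip·in.
From M_n = 0.85 f'_c a b (d − a/2):
a = d − √(d² − 2M_n/(0.85 f'_c b)) = 23.9 − √(23.9² − 2 × 3155.56/(0.85 × 4 × 11)) = 3.839 in.
A_s = 0.85 f'_c a b / f_y = 0.85 × 4 × 3.839 × 11 / 60 = 2.393 in².

A_s ≈ 2.39 in²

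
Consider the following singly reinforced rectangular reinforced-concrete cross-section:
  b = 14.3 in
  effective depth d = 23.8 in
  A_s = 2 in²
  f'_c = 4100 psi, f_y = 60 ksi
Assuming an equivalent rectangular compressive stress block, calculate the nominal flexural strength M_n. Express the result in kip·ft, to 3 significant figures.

T = A_s f_y = 2 × 60 = 120 kips.
a = T/(0.85 f'_c b) = 120/(0.85 × 4.1 × 14.3) = 2.408 in.
M_n = T(d − a/2) = 120 × (23.8 − 1.204) = 2711.5 kip·in = 2711.5/12 = 225.96 kip·ft.

M_n ≈ 226 kip·ft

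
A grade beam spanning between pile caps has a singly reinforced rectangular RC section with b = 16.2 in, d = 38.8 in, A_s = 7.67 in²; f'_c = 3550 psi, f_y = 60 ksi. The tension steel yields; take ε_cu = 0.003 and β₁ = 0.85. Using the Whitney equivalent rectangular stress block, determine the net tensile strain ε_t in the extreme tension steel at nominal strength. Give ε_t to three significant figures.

ε_t ≈ 0.00751

a = A_s f_y/(0.85 f'_c b) = 9.414 in.
β₁ = 0.85, so c = a/β₁ = 9.414/0.85 = 11.075 in.
From the linear strain diagram with ε_cu = 0.003: ε_t = 0.003 (d − c)/c = 0.003 × (38.8 − 11.075)/11.075 = 0.00751.
Since ε_t ≥ 0.005, the section is tension-controlled.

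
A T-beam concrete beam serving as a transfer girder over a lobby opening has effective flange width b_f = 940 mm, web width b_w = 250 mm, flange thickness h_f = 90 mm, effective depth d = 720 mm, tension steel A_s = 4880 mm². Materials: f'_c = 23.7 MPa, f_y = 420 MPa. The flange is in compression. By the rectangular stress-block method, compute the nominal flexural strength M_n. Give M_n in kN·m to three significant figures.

Tension: T = A_s f_y = 4880 × 420 = 2049600 N.
Try a within the flange: a = T/(0.85 f'_c b_f) = 2049600/(0.85 × 23.7 × 940) = 108.24 mm.
a = 108.24 > h_f = 90 mm: the block extends into the web. Split into flange-overhang and web parts.
C_f = 0.85 f'_c (b_f − b_w) h_f = 0.85 × 23.7 × (940 − 250) × 90 = 1251005 N.
Remaining web compression depth: a_w = (T − C_f)/(0.85 f'_c b_w) = (2049600 − 1251005)/(0.85 × 23.7 × 250) = 158.57 mm.
M_n = C_f(d − h_f/2) + (T − C_f)(d − a_w/2) = 1251005 × (720 − 45) + 798595 × (720 − 79.285) = 844.43 + 511.67 = 1356.10 × 10⁶ N·mm.
M_n = 1356.10 kN·m.

M_n ≈ 1360 kN·m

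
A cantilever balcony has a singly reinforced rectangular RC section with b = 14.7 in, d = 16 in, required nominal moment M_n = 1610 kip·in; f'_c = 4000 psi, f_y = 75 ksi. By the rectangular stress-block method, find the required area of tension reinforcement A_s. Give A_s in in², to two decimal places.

A_s ≈ 1.44 in²

From M_n = 0.85 f'_c a b (d − a/2):
a = d − √(d² − 2M_n/(0.85 f'_c b)) = 16 − √(16² − 2 × 1610/(0.85 × 4 × 14.7)) = 2.159 in.
A_s = 0.85 f'_c a b / f_y = 0.85 × 4 × 2.159 × 14.7 / 75 = 1.439 in².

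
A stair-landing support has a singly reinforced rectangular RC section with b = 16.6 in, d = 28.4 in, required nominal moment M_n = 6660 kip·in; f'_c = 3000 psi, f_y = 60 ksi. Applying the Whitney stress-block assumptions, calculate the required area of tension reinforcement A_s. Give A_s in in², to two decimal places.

A_s ≈ 4.39 in²

From M_n = 0.85 f'_c a b (d − a/2):
a = d − √(d² − 2M_n/(0.85 f'_c b)) = 28.4 − √(28.4² − 2 × 6660/(0.85 × 3 × 16.6)) = 6.221 in.
A_s = 0.85 f'_c a b / f_y = 0.85 × 3 × 6.221 × 16.6 / 60 = 4.389 in².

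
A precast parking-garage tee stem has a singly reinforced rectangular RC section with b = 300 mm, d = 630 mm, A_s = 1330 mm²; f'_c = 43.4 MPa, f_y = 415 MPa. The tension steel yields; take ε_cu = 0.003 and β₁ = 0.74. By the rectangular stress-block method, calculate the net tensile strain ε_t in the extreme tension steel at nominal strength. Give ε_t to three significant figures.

ε_t ≈ 0.0250

a = A_s f_y/(0.85 f'_c b) = 49.87 mm.
β₁ = 0.74, so c = a/β₁ = 49.87/0.74 = 67.39 mm.
From the linear strain diagram with ε_cu = 0.003: ε_t = 0.003 (d − c)/c = 0.003 × (630 − 67.39)/67.39 = 0.0250.
Since ε_t ≥ 0.005, the section is tension-controlled.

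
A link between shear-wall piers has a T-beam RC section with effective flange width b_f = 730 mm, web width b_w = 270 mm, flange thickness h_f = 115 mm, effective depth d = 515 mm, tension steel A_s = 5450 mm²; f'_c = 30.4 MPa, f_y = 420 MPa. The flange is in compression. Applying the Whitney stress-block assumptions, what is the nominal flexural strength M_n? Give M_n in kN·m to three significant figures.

M_n ≈ 1040 kN·m

Tension: T = A_s f_y = 5450 × 420 = 2289000 N.
Try a within the flange: a = T/(0.85 f'_c b_f) = 2289000/(0.85 × 30.4 × 730) = 121.35 mm.
a = 121.35 > h_f = 115 mm: the block extends into the web. Split into flange-overhang and web parts.
C_f = 0.85 f'_c (b_f − b_w) h_f = 0.85 × 30.4 × (730 − 270) × 115 = 1366936 N.
Remaining web compression depth: a_w = (T − C_f)/(0.85 f'_c b_w) = (2289000 − 1366936)/(0.85 × 30.4 × 270) = 132.16 mm.
M_n = C_f(d − h_f/2) + (T − C_f)(d − a_w/2) = 1366936 × (515 − 57.5) + 922064 × (515 − 66.08) = 625.37 + 413.93 = 1039.30 × 10⁶ N·mm.
M_n = 1039.30 kN·m.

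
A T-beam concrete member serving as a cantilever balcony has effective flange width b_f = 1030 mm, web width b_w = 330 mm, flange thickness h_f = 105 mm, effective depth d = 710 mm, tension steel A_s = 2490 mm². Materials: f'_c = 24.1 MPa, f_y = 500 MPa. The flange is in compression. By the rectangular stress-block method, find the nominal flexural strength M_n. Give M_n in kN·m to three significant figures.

Tension: T = A_s f_y = 2490 × 500 = 1245000 N.
Try a within the flange: a = T/(0.85 f'_c b_f) = 1245000/(0.85 × 24.1 × 1030) = 59.01 mm.
Since a = 59.01 ≤ h_f = 105 mm, the stress block lies entirely in the flange; analyse as a rectangular beam of width b_f.
M_n = T(d − a/2) = 1245000 × (710 − 29.505) = 847.22 × 10⁶ N·mm.
M_n = 847.22 kN·m.

M_n ≈ 847 kN·m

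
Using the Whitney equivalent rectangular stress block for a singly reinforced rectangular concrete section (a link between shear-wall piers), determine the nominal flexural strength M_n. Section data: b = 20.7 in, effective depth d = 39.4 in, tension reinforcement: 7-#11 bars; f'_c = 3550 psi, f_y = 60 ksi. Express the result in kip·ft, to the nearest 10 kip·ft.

A_s = 7 × 1.56 = 10.92 in².
T = A_s f_y = 10.92 × 60 = 655.2 kips.
a = T/(0.85 f'_c b) = 655.2/(0.85 × 3.55 × 20.7) = 10.490 in.
M_n = T(d − a/2) = 655.2 × (39.4 − 5.245) = 22378.4 kip·in = 22378.4/12 = 1864.87 kip·ft.

M_n ≈ 1860 kip·ft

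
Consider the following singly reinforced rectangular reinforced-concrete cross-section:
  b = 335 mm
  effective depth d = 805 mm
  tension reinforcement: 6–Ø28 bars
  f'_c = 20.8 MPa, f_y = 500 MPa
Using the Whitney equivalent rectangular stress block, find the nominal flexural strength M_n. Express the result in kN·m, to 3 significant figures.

A_s = 6 × 616 = 3696 mm².
T = A_s f_y = 3696 × 500 = 1848000 N = 1848 kN.
From C = T: a = T/(0.85 f'_c b) = 1848000/(0.85 × 20.8 × 335) = 312.01 mm.
M_n = T(d − a/2) = 1848 kN × (805 − 156.005) mm = 1199.34 kN·m.

M_n ≈ 1200 kN·m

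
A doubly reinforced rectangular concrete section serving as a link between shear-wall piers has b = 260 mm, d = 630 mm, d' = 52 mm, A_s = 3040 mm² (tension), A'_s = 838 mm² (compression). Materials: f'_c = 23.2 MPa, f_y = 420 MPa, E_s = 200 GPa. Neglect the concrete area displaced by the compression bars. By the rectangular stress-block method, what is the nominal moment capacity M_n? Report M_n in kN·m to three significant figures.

M_n ≈ 703 kN·m

Assume both tension and compression steel yield.
Net tension couple steel: A_s − A'_s = 2202 mm².
a = (A_s − A'_s) f_y / (0.85 f'_c b) = 924840/(0.85 × 23.2 × 260) = 180.38 mm.
c = a/β₁ = 180.38/0.85 = 212.21 mm; ε'_s = 0.003(c − d')/c = 0.0023 ≥ f_y/E_s = 0.0021, so compression steel does yield.
M_n = (A_s − A'_s) f_y (d − a/2) + A'_s f_y (d − d') = [924840 × (630 − 90.19) + 351960 × (630 − 52)] × 10⁻⁶ = 499.24 + 203.43 = 702.67 kN·m.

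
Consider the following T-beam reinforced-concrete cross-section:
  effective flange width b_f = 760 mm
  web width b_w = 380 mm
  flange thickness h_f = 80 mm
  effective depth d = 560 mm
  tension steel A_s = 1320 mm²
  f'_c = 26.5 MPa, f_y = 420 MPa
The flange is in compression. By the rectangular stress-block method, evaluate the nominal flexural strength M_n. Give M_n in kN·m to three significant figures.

Tension: T = A_s f_y = 1320 × 420 = 554400 N.
Try a within the flange: a = T/(0.85 f'_c b_f) = 554400/(0.85 × 26.5 × 760) = 32.39 mm.
Since a = 32.39 ≤ h_f = 80 mm, the stress block lies entirely in the flange; analyse as a rectangular beam of width b_f.
M_n = T(d − a/2) = 554400 × (560 − 16.195) = 301.49 × 10⁶ N·mm.
M_n = 301.49 kN·m.

M_n ≈ 301 kN·m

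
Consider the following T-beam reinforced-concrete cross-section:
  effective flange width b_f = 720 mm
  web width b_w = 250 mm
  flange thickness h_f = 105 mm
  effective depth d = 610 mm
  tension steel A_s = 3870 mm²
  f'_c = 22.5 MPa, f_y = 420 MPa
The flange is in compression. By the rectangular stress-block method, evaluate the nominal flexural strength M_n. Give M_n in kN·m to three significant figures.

Tension: T = A_s f_y = 3870 × 420 = 1625400 N.
Try a within the flange: a = T/(0.85 f'_c b_f) = 1625400/(0.85 × 22.5 × 720) = 118.04 mm.
a = 118.04 > h_f = 105 mm: the block extends into the web. Split into flange-overhang and web parts.
C_f = 0.85 f'_c (b_f − b_w) h_f = 0.85 × 22.5 × (720 − 250) × 105 = 943819 N.
Remaining web compression depth: a_w = (T − C_f)/(0.85 f'_c b_w) = (1625400 − 943819)/(0.85 × 22.5 × 250) = 142.55 mm.
M_n = C_f(d − h_f/2) + (T − C_f)(d − a_w/2) = 943819 × (610 − 52.5) + 681581 × (610 − 71.275) = 526.18 + 367.18 = 893.36 × 10⁶ N·mm.
M_n = 893.36 kN·m.

M_n ≈ 893 kN·m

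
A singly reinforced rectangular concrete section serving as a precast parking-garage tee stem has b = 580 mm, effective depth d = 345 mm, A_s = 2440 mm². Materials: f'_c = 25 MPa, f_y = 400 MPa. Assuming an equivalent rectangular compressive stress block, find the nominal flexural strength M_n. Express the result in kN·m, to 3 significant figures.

T = A_s f_y = 2440 × 400 = 976000 N = 976 kN.
From C = T: a = T/(0.85 f'_c b) = 976000/(0.85 × 25 × 580) = 79.19 mm.
M_n = T(d − a/2) = 976 kN × (345 − 39.595) mm = 298.08 kN·m.

M_n ≈ 298 kN·m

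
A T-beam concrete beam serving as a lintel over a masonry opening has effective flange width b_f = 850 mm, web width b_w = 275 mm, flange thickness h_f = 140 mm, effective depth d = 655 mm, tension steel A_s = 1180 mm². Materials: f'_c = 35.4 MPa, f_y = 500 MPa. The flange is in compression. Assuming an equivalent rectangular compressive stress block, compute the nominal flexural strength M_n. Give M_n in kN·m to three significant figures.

Tension: T = A_s f_y = 1180 × 500 = 590000 N.
Try a within the flange: a = T/(0.85 f'_c b_f) = 590000/(0.85 × 35.4 × 850) = 23.07 mm.
Since a = 23.07 ≤ h_f = 140 mm, the stress block lies entirely in the flange; analyse as a rectangular beam of width b_f.
M_n = T(d − a/2) = 590000 × (655 − 11.535) = 379.64 × 10⁶ N·mm.
M_n = 379.64 kN·m.

M_n ≈ 380 kN·m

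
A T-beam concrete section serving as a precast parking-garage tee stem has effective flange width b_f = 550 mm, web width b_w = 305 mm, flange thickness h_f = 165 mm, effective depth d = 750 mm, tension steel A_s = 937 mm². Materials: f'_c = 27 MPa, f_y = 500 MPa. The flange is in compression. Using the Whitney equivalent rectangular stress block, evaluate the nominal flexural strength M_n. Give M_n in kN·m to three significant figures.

Tension: T = A_s f_y = 937 × 500 = 468500 N.
Try a within the flange: a = T/(0.85 f'_c b_f) = 468500/(0.85 × 27 × 550) = 37.12 mm.
Since a = 37.12 ≤ h_f = 165 mm, the stress block lies entirely in the flange; analyse as a rectangular beam of width b_f.
M_n = T(d − a/2) = 468500 × (750 − 18.56) = 342.68 × 10⁶ N·mm.
M_n = 342.68 kN·m.

M_n ≈ 343 kN·m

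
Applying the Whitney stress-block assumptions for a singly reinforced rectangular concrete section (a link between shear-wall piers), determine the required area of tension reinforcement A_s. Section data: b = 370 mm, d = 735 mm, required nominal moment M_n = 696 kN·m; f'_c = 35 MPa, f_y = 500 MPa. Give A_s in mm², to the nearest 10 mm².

With M_n = 0.85 f'_c a b (d − a/2), solve the quadratic for a:
a = d − √(d² − 2M_n/(0.85 f'_c b)) = 735 − √(735² − 2 × 696×10⁶/(0.85 × 35 × 370)) = 91.75 mm.
A_s = 0.85 f'_c a b / f_y = 0.85 × 35 × 91.75 × 370 / 500 = 2019.9 mm².

A_s ≈ 2020 mm²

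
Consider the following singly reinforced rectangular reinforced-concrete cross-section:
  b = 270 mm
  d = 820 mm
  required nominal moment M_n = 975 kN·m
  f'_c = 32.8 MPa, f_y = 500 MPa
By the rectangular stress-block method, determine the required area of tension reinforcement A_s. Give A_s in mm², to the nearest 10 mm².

With M_n = 0.85 f'_c a b (d − a/2), solve the quadratic for a:
a = d − √(d² − 2M_n/(0.85 f'_c b)) = 820 − √(820² − 2 × 975×10⁶/(0.85 × 32.8 × 270)) = 177.07 mm.
A_s = 0.85 f'_c a b / f_y = 0.85 × 32.8 × 177.07 × 270 / 500 = 2665.8 mm².

A_s ≈ 2670 mm²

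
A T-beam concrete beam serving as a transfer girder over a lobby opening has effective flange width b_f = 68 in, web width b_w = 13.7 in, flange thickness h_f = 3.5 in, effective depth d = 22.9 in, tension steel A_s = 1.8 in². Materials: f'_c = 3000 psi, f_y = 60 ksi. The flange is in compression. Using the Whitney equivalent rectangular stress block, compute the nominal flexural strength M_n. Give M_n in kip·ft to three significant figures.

Tension: T = A_s f_y = 1.8 × 60 = 108 kips.
Try a within the flange: a = T/(0.85 f'_c b_f) = 108/(0.85 × 3 × 68) = 0.623 in.
Since a = 0.623 ≤ h_f = 3.5 in, the stress block lies entirely in the flange; analyse as a rectangular beam of width b_f.
M_n = T(d − a/2) = 108 × (22.9 − 0.3115) = 2439.6 kip·in.
M_n = 2439.6/12 = 203.30 kip·ft.

M_n ≈ 203 kip·ft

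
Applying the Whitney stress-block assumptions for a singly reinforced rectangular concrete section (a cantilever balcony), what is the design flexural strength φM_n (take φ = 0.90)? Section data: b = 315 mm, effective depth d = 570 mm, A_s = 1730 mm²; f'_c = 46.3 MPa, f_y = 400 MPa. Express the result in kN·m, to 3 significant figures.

φM_n ≈ 338 kN·m

T = A_s f_y = 1730 × 400 = 692000 N = 692 kN.
From C = T: a = T/(0.85 f'_c b) = 692000/(0.85 × 46.3 × 315) = 55.82 mm.
M_n = T(d − a/2) = 692 kN × (570 − 27.91) mm = 375.13 kN·m.
φM_n = 0.90 × 375.13 = 337.62 kN·m.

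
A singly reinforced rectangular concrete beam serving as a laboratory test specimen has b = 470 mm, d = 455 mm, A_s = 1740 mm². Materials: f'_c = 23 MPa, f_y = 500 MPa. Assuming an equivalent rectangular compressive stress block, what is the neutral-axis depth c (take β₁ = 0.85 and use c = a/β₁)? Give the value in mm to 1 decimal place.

c ≈ 111.4 mm

T = A_s f_y = 1740 × 500 = 870000 N = 870 kN.
Setting C = 0.85 f'_c a b equal to T: a = 870000/(0.85 × 23 × 470) = 94.684 mm.
With β₁ = 0.85, c = a/β₁ = 94.684/0.85 = 111.4 mm.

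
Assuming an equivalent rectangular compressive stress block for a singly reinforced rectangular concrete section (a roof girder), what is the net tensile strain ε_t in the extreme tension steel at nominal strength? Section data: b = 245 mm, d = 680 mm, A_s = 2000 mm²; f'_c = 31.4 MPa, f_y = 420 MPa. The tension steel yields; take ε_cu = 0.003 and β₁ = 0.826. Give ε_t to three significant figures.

a = A_s f_y/(0.85 f'_c b) = 128.46 mm.
β₁ = 0.826, so c = a/β₁ = 128.46/0.826 = 155.52 mm.
From the linear strain diagram with ε_cu = 0.003: ε_t = 0.003 (d − c)/c = 0.003 × (680 − 155.52)/155.52 = 0.0101.
Since ε_t ≥ 0.005, the section is tension-controlled.

ε_t ≈ 0.0101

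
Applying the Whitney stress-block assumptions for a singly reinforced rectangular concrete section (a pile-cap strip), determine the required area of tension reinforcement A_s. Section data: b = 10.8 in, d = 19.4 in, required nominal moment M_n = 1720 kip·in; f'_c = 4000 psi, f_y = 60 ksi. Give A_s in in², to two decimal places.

A_s ≈ 1.58 in²

From M_n = 0.85 f'_c a b (d − a/2):
a = d − √(d² − 2M_n/(0.85 f'_c b)) = 19.4 − √(19.4² − 2 × 1720/(0.85 × 4 × 10.8)) = 2.587 in.
A_s = 0.85 f'_c a b / f_y = 0.85 × 4 × 2.587 × 10.8 / 60 = 1.583 in².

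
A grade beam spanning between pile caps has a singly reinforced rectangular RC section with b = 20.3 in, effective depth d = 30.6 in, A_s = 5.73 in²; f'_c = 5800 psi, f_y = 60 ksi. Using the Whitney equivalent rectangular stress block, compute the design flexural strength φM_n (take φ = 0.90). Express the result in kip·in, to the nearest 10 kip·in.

φM_n ≈ 8940 kip·in

T = A_s f_y = 5.73 × 60 = 343.8 kips.
a = T/(0.85 f'_c b) = 343.8/(0.85 × 5.8 × 20.3) = 3.435 in.
M_n = T(d − a/2) = 343.8 × (30.6 − 1.7175) = 9929.8 kip·in.
φM_n = 0.90 × 9929.8 = 8936.8 kip·in.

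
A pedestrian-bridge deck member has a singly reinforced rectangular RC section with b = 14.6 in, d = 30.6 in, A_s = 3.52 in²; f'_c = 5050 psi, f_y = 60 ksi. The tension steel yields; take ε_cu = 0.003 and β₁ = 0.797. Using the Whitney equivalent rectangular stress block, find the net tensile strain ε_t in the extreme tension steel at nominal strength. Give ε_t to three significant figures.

ε_t ≈ 0.0187

a = A_s f_y/(0.85 f'_c b) = 3.370 in.
β₁ = 0.797, so c = a/β₁ = 3.370/0.797 = 4.228 in.
From the linear strain diagram with ε_cu = 0.003: ε_t = 0.003 (d − c)/c = 0.003 × (30.6 − 4.228)/4.228 = 0.0187.
Since ε_t ≥ 0.005, the section is tension-controlled.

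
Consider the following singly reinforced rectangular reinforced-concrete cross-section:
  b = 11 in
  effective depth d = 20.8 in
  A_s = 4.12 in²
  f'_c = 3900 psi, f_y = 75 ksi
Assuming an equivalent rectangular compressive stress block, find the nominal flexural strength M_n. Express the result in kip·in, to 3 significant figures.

T = A_s f_y = 4.12 × 75 = 309 kips.
a = T/(0.85 f'_c b) = 309/(0.85 × 3.9 × 11) = 8.474 in.
M_n = T(d − a/2) = 309 × (20.8 − 4.237) = 5118.0 kip·in.

M_n ≈ 5120 kip·in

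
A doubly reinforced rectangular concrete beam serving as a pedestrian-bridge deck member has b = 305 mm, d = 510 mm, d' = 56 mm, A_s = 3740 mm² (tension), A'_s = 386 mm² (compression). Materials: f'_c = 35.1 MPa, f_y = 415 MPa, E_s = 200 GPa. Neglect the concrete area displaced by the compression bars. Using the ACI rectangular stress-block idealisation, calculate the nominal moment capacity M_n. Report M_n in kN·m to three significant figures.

Assume both tension and compression steel yield.
Net tension couple steel: A_s − A'_s = 3354 mm².
a = (A_s − A'_s) f_y / (0.85 f'_c b) = 1391910/(0.85 × 35.1 × 305) = 152.96 mm.
c = a/β₁ = 152.96/0.799 = 191.44 mm; ε'_s = 0.003(c − d')/c = 0.0021 ≥ f_y/E_s = 0.0021, so compression steel does yield.
M_n = (A_s − A'_s) f_y (d − a/2) + A'_s f_y (d − d') = [1391910 × (510 − 76.48) + 160190 × (510 − 56)] × 10⁻⁶ = 603.42 + 72.73 = 676.15 kN·m.

M_n ≈ 676 kN·m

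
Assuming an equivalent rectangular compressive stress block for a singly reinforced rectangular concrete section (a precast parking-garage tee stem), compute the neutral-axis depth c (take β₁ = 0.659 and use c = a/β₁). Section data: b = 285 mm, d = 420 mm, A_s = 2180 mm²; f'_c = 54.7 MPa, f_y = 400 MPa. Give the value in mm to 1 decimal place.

T = A_s f_y = 2180 × 400 = 872000 N = 872 kN.
Setting C = 0.85 f'_c a b equal to T: a = 872000/(0.85 × 54.7 × 285) = 65.806 mm.
With β₁ = 0.659, c = a/β₁ = 65.806/0.659 = 99.9 mm.

c ≈ 99.9 mm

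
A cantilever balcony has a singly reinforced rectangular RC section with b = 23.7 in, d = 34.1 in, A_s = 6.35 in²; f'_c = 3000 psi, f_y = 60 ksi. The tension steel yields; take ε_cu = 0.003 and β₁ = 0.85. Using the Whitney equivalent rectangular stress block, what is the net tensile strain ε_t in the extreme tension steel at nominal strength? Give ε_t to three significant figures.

ε_t ≈ 0.0108

a = A_s f_y/(0.85 f'_c b) = 6.304 in.
β₁ = 0.85, so c = a/β₁ = 6.304/0.85 = 7.416 in.
From the linear strain diagram with ε_cu = 0.003: ε_t = 0.003 (d − c)/c = 0.003 × (34.1 − 7.416)/7.416 = 0.0108.
Since ε_t ≥ 0.005, the section is tension-controlled.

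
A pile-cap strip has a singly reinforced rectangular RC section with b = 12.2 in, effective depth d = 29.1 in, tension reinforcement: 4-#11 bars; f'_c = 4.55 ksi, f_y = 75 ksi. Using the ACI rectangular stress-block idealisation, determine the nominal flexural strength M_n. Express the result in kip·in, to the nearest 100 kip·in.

A_s = 4 × 1.56 = 6.24 in².
T = A_s f_y = 6.24 × 75 = 468 kips.
a = T/(0.85 f'_c b) = 468/(0.85 × 4.55 × 12.2) = 9.919 in.
M_n = T(d − a/2) = 468 × (29.1 − 4.9595) = 11297.8 kip·in.

M_n ≈ 11300 kip·in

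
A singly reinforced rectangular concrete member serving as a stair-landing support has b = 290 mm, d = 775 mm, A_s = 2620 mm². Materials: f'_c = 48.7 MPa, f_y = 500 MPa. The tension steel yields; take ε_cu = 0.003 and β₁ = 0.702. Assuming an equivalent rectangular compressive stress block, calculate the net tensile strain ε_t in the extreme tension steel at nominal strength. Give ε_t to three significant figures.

a = A_s f_y/(0.85 f'_c b) = 109.13 mm.
β₁ = 0.702, so c = a/β₁ = 109.13/0.702 = 155.46 mm.
From the linear strain diagram with ε_cu = 0.003: ε_t = 0.003 (d − c)/c = 0.003 × (775 − 155.46)/155.46 = 0.0120.
Since ε_t ≥ 0.005, the section is tension-controlled.

ε_t ≈ 0.0120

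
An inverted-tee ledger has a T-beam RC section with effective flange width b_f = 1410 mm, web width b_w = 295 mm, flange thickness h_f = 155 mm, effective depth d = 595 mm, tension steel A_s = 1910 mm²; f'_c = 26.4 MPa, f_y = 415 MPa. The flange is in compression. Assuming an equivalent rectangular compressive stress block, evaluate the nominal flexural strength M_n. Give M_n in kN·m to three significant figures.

Tension: T = A_s f_y = 1910 × 415 = 792650 N.
Try a within the flange: a = T/(0.85 f'_c b_f) = 792650/(0.85 × 26.4 × 1410) = 25.05 mm.
Since a = 25.05 ≤ h_f = 155 mm, the stress block lies entirely in the flange; analyse as a rectangular beam of width b_f.
M_n = T(d − a/2) = 792650 × (595 − 12.525) = 461.70 × 10⁶ N·mm.
M_n = 461.70 kN·m.

M_n ≈ 462 kN·m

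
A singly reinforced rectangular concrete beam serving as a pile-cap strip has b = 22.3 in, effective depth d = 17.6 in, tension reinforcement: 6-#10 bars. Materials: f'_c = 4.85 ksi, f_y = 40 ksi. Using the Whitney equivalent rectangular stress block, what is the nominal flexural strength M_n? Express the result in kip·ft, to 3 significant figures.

A_s = 6 × 1.27 = 7.62 in².
T = A_s f_y = 7.62 × 40 = 304.8 kips.
a = T/(0.85 f'_c b) = 304.8/(0.85 × 4.85 × 22.3) = 3.316 in.
M_n = T(d − a/2) = 304.8 × (17.6 − 1.658) = 4859.1 kip·in = 4859.1/12 = 404.93 kip·ft.

M_n ≈ 405 kip·ft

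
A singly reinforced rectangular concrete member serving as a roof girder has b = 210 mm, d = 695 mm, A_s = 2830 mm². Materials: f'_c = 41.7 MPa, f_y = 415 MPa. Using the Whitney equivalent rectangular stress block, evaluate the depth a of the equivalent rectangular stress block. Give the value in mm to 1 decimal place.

T = A_s f_y = 2830 × 415 = 1174450 N = 1174.45 kN.
Setting C = 0.85 f'_c a b equal to T: a = 1174450/(0.85 × 41.7 × 210) = 157.8 mm.

a ≈ 157.8 mm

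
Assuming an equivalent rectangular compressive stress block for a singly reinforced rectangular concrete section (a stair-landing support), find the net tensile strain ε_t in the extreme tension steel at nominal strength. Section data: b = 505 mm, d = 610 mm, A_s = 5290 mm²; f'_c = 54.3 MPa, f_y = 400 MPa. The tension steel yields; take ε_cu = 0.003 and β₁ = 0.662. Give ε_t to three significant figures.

a = A_s f_y/(0.85 f'_c b) = 90.78 mm.
β₁ = 0.662, so c = a/β₁ = 90.78/0.662 = 137.13 mm.
From the linear strain diagram with ε_cu = 0.003: ε_t = 0.003 (d − c)/c = 0.003 × (610 − 137.13)/137.13 = 0.0103.
Since ε_t ≥ 0.005, the section is tension-controlled.

ε_t ≈ 0.0103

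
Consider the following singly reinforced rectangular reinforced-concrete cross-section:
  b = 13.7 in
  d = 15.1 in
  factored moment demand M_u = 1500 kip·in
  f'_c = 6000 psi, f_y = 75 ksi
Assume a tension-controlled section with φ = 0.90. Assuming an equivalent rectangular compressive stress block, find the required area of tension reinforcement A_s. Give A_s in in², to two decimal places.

A_s ≈ 1.56 in²

M_n = M_u/φ = 1500/0.90 = 1666.67 kip·in.
From M_n = 0.85 f'_c a b (d − a/2):
a = d − √(d² − 2M_n/(0.85 f'_c b)) = 15.1 − √(15.1² − 2 × 1666.67/(0.85 × 6 × 13.7)) = 1.672 in.
A_s = 0.85 f'_c a b / f_y = 0.85 × 6 × 1.672 × 13.7 / 75 = 1.558 in².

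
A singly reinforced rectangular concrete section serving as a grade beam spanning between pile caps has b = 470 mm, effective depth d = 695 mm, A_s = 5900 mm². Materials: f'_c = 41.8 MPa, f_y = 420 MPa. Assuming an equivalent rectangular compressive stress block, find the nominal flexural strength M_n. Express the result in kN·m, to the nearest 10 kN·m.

T = A_s f_y = 5900 × 420 = 2478000 N = 2478 kN.
From C = T: a = T/(0.85 f'_c b) = 2478000/(0.85 × 41.8 × 470) = 148.39 mm.
M_n = T(d − a/2) = 2478 kN × (695 − 74.195) mm = 1538.35 kN·m.

M_n ≈ 1540 kN·m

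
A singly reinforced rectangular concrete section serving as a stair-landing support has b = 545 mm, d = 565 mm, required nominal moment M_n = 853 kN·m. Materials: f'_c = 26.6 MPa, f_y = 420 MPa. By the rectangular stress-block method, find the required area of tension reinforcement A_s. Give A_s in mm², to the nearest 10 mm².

With M_n = 0.85 f'_c a b (d − a/2), solve the quadratic for a:
a = d − √(d² − 2M_n/(0.85 f'_c b)) = 565 − √(565² − 2 × 853×10⁶/(0.85 × 26.6 × 545)) = 139.82 mm.
A_s = 0.85 f'_c a b / f_y = 0.85 × 26.6 × 139.82 × 545 / 420 = 4102.2 mm².

A_s ≈ 4100 mm²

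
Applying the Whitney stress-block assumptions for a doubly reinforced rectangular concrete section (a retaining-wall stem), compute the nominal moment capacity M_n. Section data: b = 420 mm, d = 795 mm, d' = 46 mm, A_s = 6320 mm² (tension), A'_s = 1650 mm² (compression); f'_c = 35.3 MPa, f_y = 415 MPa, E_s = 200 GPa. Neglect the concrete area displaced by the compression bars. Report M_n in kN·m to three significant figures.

Assume both tension and compression steel yield.
Net tension couple steel: A_s − A'_s = 4670 mm².
a = (A_s − A'_s) f_y / (0.85 f'_c b) = 1938050/(0.85 × 35.3 × 420) = 153.79 mm.
c = a/β₁ = 153.79/0.798 = 192.72 mm; ε'_s = 0.003(c − d')/c = 0.0023 ≥ f_y/E_s = 0.0021, so compression steel does yield.
M_n = (A_s − A'_s) f_y (d − a/2) + A'_s f_y (d − d') = [1938050 × (795 − 76.895) + 684750 × (795 − 46)] × 10⁻⁶ = 1391.72 + 512.88 = 1904.60 kN·m.

M_n ≈ 1900 kN·m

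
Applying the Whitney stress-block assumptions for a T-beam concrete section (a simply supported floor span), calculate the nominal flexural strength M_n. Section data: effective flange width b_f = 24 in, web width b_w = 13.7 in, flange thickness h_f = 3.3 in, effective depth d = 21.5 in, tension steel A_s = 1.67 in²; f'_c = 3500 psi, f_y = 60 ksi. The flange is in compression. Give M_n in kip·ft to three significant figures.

Tension: T = A_s f_y = 1.67 × 60 = 100.2 kips.
Try a within the flange: a = T/(0.85 f'_c b_f) = 100.2/(0.85 × 3.5 × 24) = 1.403 in.
Since a = 1.403 ≤ h_f = 3.3 in, the stress block lies entirely in the flange; analyse as a rectangular beam of width b_f.
M_n = T(d − a/2) = 100.2 × (21.5 − 0.7015) = 2084.0 kip·in.
M_n = 2084.0/12 = 173.67 kip·ft.

M_n ≈ 174 kip·ft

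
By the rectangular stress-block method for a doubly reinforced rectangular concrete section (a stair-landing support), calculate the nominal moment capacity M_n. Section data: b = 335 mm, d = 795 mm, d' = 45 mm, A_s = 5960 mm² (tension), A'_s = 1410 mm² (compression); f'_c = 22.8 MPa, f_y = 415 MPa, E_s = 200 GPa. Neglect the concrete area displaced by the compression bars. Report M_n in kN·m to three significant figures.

Assume both tension and compression steel yield.
Net tension couple steel: A_s − A'_s = 4550 mm².
a = (A_s − A'_s) f_y / (0.85 f'_c b) = 1888250/(0.85 × 22.8 × 335) = 290.84 mm.
c = a/β₁ = 290.84/0.85 = 342.16 mm; ε'_s = 0.003(c − d')/c = 0.0026 ≥ f_y/E_s = 0.0021, so compression steel does yield.
M_n = (A_s − A'_s) f_y (d − a/2) + A'_s f_y (d − d') = [1888250 × (795 − 145.42) + 585150 × (795 − 45)] × 10⁻⁶ = 1226.57 + 438.86 = 1665.43 kN·m.

M_n ≈ 1670 kN·m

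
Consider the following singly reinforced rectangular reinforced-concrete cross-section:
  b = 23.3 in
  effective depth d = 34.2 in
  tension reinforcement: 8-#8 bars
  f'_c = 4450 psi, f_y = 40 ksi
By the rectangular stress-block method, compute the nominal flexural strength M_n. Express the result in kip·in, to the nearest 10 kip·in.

A_s = 8 × 0.79 = 6.32 in².
T = A_s f_y = 6.32 × 40 = 252.8 kips.
a = T/(0.85 f'_c b) = 252.8/(0.85 × 4.45 × 23.3) = 2.868 in.
M_n = T(d − a/2) = 252.8 × (34.2 − 1.434) = 8283.2 kip·in.

M_n ≈ 8280 kip·in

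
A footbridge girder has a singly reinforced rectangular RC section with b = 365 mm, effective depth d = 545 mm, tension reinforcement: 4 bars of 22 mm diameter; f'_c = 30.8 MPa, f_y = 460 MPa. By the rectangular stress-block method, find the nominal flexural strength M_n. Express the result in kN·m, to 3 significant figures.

A_s = 4 × 380 = 1520 mm².
T = A_s f_y = 1520 × 460 = 699200 N = 699.2 kN.
From C = T: a = T/(0.85 f'_c b) = 699200/(0.85 × 30.8 × 365) = 73.17 mm.
M_n = T(d − a/2) = 699.2 kN × (545 − 36.585) mm = 355.48 kN·m.

M_n ≈ 355 kN·m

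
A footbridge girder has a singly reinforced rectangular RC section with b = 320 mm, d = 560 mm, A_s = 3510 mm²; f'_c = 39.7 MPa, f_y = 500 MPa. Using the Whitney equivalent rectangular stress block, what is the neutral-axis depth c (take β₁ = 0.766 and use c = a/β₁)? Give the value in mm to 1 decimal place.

c ≈ 212.2 mm

T = A_s f_y = 3510 × 500 = 1755000 N = 1755 kN.
Setting C = 0.85 f'_c a b equal to T: a = 1755000/(0.85 × 39.7 × 320) = 162.524 mm.
With β₁ = 0.766, c = a/β₁ = 162.524/0.766 = 212.2 mm.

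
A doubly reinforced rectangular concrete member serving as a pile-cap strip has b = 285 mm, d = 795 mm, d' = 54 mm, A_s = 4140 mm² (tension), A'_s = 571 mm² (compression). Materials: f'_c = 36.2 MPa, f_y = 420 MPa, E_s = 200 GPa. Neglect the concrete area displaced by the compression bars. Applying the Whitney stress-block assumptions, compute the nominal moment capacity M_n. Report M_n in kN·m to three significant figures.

Assume both tension and compression steel yield.
Net tension couple steel: A_s − A'_s = 3569 mm².
a = (A_s − A'_s) f_y / (0.85 f'_c b) = 1498980/(0.85 × 36.2 × 285) = 170.93 mm.
c = a/β₁ = 170.93/0.791 = 216.09 mm; ε'_s = 0.003(c − d')/c = 0.0023 ≥ f_y/E_s = 0.0021, so compression steel does yield.
M_n = (A_s − A'_s) f_y (d − a/2) + A'_s f_y (d − d') = [1498980 × (795 − 85.465) + 239820 × (795 − 54)] × 10⁻⁶ = 1063.58 + 177.71 = 1241.29 kN·m.

M_n ≈ 1240 kN·m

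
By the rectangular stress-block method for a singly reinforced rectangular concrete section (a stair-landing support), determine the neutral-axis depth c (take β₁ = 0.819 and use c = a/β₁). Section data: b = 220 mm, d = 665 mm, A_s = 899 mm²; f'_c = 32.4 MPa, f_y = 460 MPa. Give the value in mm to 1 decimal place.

T = A_s f_y = 899 × 460 = 413540 N = 413.54 kN.
Setting C = 0.85 f'_c a b equal to T: a = 413540/(0.85 × 32.4 × 220) = 68.254 mm.
With β₁ = 0.819, c = a/β₁ = 68.254/0.819 = 83.3 mm.

c ≈ 83.3 mm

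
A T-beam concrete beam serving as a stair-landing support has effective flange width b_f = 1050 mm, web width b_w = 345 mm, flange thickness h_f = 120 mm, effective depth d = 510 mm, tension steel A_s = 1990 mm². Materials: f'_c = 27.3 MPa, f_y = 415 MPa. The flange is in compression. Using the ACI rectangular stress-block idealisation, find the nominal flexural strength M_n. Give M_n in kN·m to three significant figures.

Tension: T = A_s f_y = 1990 × 415 = 825850 N.
Try a within the flange: a = T/(0.85 f'_c b_f) = 825850/(0.85 × 27.3 × 1050) = 33.89 mm.
Since a = 33.89 ≤ h_f = 120 mm, the stress block lies entirely in the flange; analyse as a rectangular beam of width b_f.
M_n = T(d − a/2) = 825850 × (510 − 16.945) = 407.19 × 10⁶ N·mm.
M_n = 407.19 kN·m.

M_n ≈ 407 kN·m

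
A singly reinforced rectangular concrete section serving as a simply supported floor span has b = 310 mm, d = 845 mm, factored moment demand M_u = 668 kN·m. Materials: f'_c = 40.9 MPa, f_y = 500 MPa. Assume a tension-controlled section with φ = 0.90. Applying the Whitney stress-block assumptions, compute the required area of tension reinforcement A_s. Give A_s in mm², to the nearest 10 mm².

A_s ≈ 1850 mm²

M_n = M_u/φ = 668/0.90 = 742.222 kN·m.
With M_n = 0.85 f'_c a b (d − a/2), solve the quadratic for a:
a = d − √(d² − 2M_n/(0.85 f'_c b)) = 845 − √(845² − 2 × 742.222×10⁶/(0.85 × 40.9 × 310)) = 85.87 mm.
A_s = 0.85 f'_c a b / f_y = 0.85 × 40.9 × 85.87 × 310 / 500 = 1850.9 mm².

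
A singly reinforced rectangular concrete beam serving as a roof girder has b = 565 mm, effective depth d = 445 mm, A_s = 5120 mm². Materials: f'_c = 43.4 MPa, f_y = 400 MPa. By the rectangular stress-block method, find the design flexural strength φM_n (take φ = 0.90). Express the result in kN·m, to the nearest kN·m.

φM_n ≈ 730 kN·m

T = A_s f_y = 5120 × 400 = 2048000 N = 2048 kN.
From C = T: a = T/(0.85 f'_c b) = 2048000/(0.85 × 43.4 × 565) = 98.26 mm.
M_n = T(d − a/2) = 2048 kN × (445 − 49.13) mm = 810.74 kN·m.
φM_n = 0.90 × 810.74 = 729.67 kN·m.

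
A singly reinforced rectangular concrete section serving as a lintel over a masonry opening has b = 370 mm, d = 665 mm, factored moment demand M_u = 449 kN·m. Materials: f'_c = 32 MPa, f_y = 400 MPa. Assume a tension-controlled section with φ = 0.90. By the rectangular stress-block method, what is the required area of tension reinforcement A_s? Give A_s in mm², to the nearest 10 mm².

A_s ≈ 1990 mm²

M_n = M_u/φ = 449/0.90 = 498.889 kN·m.
With M_n = 0.85 f'_c a b (d − a/2), solve the quadratic for a:
a = d − √(d² − 2M_n/(0.85 f'_c b)) = 665 − √(665² − 2 × 498.889×10⁶/(0.85 × 32 × 370)) = 79.27 mm.
A_s = 0.85 f'_c a b / f_y = 0.85 × 32 × 79.27 × 370 / 400 = 1994.4 mm².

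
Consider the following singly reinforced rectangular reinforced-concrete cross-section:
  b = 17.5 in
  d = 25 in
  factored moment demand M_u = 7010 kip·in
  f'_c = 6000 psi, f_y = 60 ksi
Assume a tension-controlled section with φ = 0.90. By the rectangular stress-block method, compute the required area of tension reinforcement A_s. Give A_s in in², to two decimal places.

M_n = M_u/φ = 7010/0.90 = 7788.89 kip·in.
From M_n = 0.85 f'_c a b (d − a/2):
a = d − √(d² − 2M_n/(0.85 f'_c b)) = 25 − √(25² − 2 × 7788.89/(0.85 × 6 × 17.5)) = 3.776 in.
A_s = 0.85 f'_c a b / f_y = 0.85 × 6 × 3.776 × 17.5 / 60 = 5.617 in².

A_s ≈ 5.62 in²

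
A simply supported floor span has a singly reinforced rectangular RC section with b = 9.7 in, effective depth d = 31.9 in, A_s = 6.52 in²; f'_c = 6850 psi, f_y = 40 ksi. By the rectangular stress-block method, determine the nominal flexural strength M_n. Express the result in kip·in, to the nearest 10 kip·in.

M_n ≈ 7720 kip·in

T = A_s f_y = 6.52 × 40 = 260.8 kips.
a = T/(0.85 f'_c b) = 260.8/(0.85 × 6.85 × 9.7) = 4.618 in.
M_n = T(d − a/2) = 260.8 × (31.9 − 2.309) = 7717.3 kip·in.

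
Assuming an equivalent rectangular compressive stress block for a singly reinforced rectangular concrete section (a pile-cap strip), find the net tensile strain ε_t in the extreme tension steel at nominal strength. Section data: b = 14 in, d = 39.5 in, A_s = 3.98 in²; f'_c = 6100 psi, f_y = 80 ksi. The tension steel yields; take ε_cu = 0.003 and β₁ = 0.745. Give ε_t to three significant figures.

a = A_s f_y/(0.85 f'_c b) = 4.386 in.
β₁ = 0.745, so c = a/β₁ = 4.386/0.745 = 5.887 in.
From the linear strain diagram with ε_cu = 0.003: ε_t = 0.003 (d − c)/c = 0.003 × (39.5 − 5.887)/5.887 = 0.0171.
Since ε_t ≥ 0.005, the section is tension-controlled.

ε_t ≈ 0.0171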